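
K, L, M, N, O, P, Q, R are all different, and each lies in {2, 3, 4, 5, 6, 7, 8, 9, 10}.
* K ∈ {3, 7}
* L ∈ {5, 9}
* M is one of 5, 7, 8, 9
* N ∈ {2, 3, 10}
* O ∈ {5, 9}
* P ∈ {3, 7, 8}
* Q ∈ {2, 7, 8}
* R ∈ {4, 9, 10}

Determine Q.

The 8 variables together cover exactly {2, 3, 4, 5, 7, 8, 9, 10} — 8 values for 8 variables — and 4 appears only in R's list, so R = 4.
The 7 still-open variables draw from only 7 values {2, 3, 5, 7, 8, 9, 10}, so each is used; only N can be 10, hence N = 10.
The 6 still-open variables together cover exactly {2, 3, 5, 7, 8, 9} — 6 values for 6 variables — and 2 appears only in Q's list, so Q = 2.

2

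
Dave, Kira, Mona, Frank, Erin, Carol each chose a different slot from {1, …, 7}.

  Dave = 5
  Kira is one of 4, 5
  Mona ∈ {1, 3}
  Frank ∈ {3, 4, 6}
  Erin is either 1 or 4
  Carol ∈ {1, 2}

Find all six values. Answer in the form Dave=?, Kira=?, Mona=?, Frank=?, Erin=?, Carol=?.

Dave's domain is down to {5}, so Dave = 5. Strike 5 from Kira.
Kira must be 4 (only option left). Eliminate 4 elsewhere: Frank, Erin.
Erin has just one choice, so Erin = 1. Remove 1 from Mona, Carol.
Carol has just one choice, so Carol = 2.
Mona's domain is down to {3}, so Mona = 3. So Frank can't be 3.
That leaves Frank = 6.

Dave=5, Kira=4, Mona=3, Frank=6, Erin=1, Carol=2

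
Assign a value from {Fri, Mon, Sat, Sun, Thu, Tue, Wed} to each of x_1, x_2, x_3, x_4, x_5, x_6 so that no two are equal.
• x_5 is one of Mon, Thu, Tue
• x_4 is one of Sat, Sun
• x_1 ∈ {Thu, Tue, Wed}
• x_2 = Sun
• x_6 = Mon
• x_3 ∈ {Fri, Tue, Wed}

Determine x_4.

x_2 must be Sun (only option left). Strike Sun from x_4.
So x_4 = Sat.

Sat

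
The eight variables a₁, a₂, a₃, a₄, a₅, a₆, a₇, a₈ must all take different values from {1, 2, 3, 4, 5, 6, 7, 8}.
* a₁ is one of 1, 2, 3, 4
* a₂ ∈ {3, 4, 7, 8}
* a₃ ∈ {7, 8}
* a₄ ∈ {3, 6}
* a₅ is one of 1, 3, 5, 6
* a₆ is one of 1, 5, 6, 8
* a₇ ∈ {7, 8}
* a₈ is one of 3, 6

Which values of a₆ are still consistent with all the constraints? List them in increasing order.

The 8 variables together cover exactly {1, 2, 3, 4, 5, 6, 7, 8} — 8 values for 8 variables — and 2 appears only in a₁'s list, so a₁ = 2.
The 7 still-open variables draw from only 7 values {1, 3, 4, 5, 6, 7, 8}, so each is used; only a₂ can be 4, hence a₂ = 4.
a₃ and a₇ between them cover only {7, 8} — a naked pair. Remove those values from a₆.
The 2 variables a₄ and a₈ are confined to {3, 6}, which locks those values in; drop them from a₅, a₆.
No further eliminations apply; a₆ can still be any of 1, 5.

1, 5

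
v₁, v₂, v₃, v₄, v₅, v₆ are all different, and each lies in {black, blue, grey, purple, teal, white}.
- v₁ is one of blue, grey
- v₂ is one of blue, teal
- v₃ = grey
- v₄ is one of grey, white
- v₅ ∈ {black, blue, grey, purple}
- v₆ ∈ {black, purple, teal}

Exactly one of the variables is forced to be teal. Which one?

v₂

v₃ must be grey (only option left). Strike grey from v₁, v₄, v₅.
That leaves v₄ = white.
v₁'s domain is down to {blue}, so v₁ = blue. Eliminate blue elsewhere: v₂, v₅.
So teal goes to v₂.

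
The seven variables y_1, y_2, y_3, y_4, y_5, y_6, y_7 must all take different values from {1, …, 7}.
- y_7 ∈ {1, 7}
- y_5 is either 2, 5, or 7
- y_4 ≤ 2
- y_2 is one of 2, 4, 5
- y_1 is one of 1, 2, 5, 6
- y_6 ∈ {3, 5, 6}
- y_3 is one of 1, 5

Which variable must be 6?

y_1

Among the 7 variables, 3 fits only y_6 (and all 7 values in {1, 2, 3, 4, 5, 6, 7} must be used), so y_6 = 3.
The 6 still-open variables together cover exactly {1, 2, 4, 5, 6, 7} — 6 values for 6 variables — and 4 appears only in y_2's list, so y_2 = 4.
The 5 still-open variables together cover exactly {1, 2, 5, 6, 7} — 5 values for 5 variables — and 6 appears only in y_1's list, so y_1 = 6.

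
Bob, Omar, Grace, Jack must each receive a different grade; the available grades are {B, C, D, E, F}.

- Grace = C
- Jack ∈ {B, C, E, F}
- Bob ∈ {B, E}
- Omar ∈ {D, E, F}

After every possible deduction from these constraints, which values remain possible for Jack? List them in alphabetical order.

Grace must be C (only option left). Strike C from Jack.
No further eliminations apply; Jack can still be any of B, E, F.

B, E, F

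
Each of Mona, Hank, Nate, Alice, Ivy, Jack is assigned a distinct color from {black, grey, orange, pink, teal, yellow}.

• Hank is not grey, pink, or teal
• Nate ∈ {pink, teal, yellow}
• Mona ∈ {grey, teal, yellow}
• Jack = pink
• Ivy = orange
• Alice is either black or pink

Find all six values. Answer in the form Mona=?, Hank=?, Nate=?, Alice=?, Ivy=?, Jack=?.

Mona=grey, Hank=yellow, Nate=teal, Alice=black, Ivy=orange, Jack=pink

Ivy's domain is down to {orange}, so Ivy = orange. So Hank can't be orange.
Jack must be pink (only option left). So Nate, Alice can't be pink.
Alice's domain is down to {black}, so Alice = black. Eliminate black elsewhere: Hank.
Hank's domain is down to {yellow}, so Hank = yellow. Strike yellow from Mona, Nate.
Nate's domain is down to {teal}, so Nate = teal. Strike teal from Mona.
That leaves Mona = grey.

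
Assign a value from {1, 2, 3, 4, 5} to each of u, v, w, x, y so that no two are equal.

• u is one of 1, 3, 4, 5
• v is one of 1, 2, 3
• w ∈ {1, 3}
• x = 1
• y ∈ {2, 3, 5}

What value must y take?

5

x's domain is down to {1}, so x = 1. Strike 1 from u, v, w.
w has just one choice, so w = 3. Remove 3 from u, v, y.
v's domain is down to {2}, so v = 2. Remove 2 from y.
So y = 5.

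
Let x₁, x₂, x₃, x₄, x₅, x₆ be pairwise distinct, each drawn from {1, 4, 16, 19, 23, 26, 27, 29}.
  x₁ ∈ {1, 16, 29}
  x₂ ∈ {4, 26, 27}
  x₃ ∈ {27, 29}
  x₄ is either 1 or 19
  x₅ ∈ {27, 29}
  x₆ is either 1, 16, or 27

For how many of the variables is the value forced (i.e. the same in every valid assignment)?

1

x₃ and x₅ share exactly the 2 values {27, 29}; by pigeonhole those values go to them, so strike 27, 29 from x₁, x₂, x₆.
x₁ and x₆ share exactly the 2 values {1, 16}; by pigeonhole those values go to them, so strike 1, 16 from x₄.
That leaves x₄ = 19.
Determined: x₄=19. The other variables each still have more than one consistent value. That makes 1.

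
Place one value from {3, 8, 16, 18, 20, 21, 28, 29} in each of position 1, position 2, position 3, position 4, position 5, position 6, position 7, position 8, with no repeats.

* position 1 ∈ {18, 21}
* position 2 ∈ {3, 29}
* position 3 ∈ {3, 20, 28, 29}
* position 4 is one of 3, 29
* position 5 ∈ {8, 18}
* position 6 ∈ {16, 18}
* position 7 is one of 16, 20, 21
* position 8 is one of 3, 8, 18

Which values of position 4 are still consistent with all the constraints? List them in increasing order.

3, 29

The 8 variables draw from only 8 values {3, 8, 16, 18, 20, 21, 28, 29}, so each is used; only position 3 can be 28, hence position 3 = 28.
The 7 still-open variables draw from only 7 values {3, 8, 16, 18, 20, 21, 29}, so each is used; only position 7 can be 20, hence position 7 = 20.
The 6 still-open variables together cover exactly {3, 8, 16, 18, 21, 29} — 6 values for 6 variables — and 16 appears only in position 6's list, so position 6 = 16.
Among the 5 still-open variables, 21 fits only position 1 (and all 5 values in {3, 8, 18, 21, 29} must be used), so position 1 = 21.
The 2 variables position 2 and position 4 are confined to {3, 29}, which locks those values in; drop them from position 8.
No further eliminations apply; position 4 can still be any of 3, 29.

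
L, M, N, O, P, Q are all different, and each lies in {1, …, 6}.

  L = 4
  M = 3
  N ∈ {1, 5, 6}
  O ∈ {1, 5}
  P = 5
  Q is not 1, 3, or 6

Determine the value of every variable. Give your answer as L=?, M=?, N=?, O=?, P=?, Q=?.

L's domain is down to {4}, so L = 4. Eliminate 4 elsewhere: Q.
M's domain is down to {3}, so M = 3.
P's domain is down to {5}, so P = 5. So N, O, Q can't be 5.
Q's domain is down to {2}, so Q = 2.
O has just one choice, so O = 1. Eliminate 1 elsewhere: N.
That leaves N = 6.

L=4, M=3, N=6, O=1, P=5, Q=2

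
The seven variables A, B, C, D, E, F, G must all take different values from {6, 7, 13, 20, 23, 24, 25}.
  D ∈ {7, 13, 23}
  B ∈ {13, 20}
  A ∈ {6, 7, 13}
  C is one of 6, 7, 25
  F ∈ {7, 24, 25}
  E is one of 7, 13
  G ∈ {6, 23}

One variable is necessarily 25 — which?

Among the 7 variables, 20 fits only B (and all 7 values in {6, 7, 13, 20, 23, 24, 25} must be used), so B = 20.
Among the 6 still-open variables, 24 fits only F (and all 6 values in {6, 7, 13, 23, 24, 25} must be used), so F = 24.
The 5 still-open variables together cover exactly {6, 7, 13, 23, 25} — 5 values for 5 variables — and 25 appears only in C's list, so C = 25.

C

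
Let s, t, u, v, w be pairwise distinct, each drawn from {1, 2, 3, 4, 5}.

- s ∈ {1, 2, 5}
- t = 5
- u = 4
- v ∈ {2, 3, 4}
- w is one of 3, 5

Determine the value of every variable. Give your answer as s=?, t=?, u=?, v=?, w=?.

s=1, t=5, u=4, v=2, w=3

t has just one choice, so t = 5. Remove 5 from s, w.
u's domain is down to {4}, so u = 4. Eliminate 4 elsewhere: v.
w has just one choice, so w = 3. Remove 3 from v.
v's domain is down to {2}, so v = 2. Remove 2 from s.
That leaves s = 1.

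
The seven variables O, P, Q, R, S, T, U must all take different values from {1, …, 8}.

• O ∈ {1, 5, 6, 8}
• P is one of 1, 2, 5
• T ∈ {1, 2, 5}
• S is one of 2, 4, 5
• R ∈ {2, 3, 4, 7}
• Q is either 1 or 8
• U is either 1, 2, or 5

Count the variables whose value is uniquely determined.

The 3 variables P, T, U are confined to {1, 2, 5}, which locks those values in; drop them from O, Q, R, S.
Q's domain is down to {8}, so Q = 8. Eliminate 8 elsewhere: O.
That leaves S = 4. So R can't be 4.
O must be 6 (only option left).
Determined: O=6, Q=8, S=4. The other variables each still have more than one consistent value. That makes 3.

3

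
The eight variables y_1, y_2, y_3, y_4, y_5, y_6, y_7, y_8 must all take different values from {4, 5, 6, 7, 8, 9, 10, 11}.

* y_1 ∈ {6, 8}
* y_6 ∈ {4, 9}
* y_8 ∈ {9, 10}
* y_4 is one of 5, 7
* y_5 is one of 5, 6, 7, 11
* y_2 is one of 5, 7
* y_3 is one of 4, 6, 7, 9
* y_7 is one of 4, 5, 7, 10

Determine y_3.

6

Among the 8 variables, 8 fits only y_1 (and all 8 values in {4, 5, 6, 7, 8, 9, 10, 11} must be used), so y_1 = 8.
The 7 still-open variables draw from only 7 values {4, 5, 6, 7, 9, 10, 11}, so each is used; only y_5 can be 11, hence y_5 = 11.
The 6 still-open variables draw from only 6 values {4, 5, 6, 7, 9, 10}, so each is used; only y_3 can be 6, hence y_3 = 6.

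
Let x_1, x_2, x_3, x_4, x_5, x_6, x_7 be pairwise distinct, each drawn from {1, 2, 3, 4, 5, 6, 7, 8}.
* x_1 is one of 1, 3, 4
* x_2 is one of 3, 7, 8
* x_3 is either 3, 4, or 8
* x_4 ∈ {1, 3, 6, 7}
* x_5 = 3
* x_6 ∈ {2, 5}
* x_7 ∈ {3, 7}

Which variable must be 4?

x_5 must be 3 (only option left). Eliminate 3 elsewhere: x_1, x_2, x_3, x_4, x_7.
x_7's domain is down to {7}, so x_7 = 7. So x_2, x_4 can't be 7.
That leaves x_2 = 8. Remove 8 from x_3.
So 4 goes to x_3.

x_3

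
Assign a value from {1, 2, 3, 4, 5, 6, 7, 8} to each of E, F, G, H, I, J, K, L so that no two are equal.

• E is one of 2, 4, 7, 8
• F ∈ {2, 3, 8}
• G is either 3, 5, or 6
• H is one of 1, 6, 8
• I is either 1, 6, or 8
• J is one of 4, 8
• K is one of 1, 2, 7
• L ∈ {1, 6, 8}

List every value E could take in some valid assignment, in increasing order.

Among the 8 variables, 5 fits only G (and all 8 values in {1, 2, 3, 4, 5, 6, 7, 8} must be used), so G = 5.
The 7 still-open variables draw from only 7 values {1, 2, 3, 4, 6, 7, 8}, so each is used; only F can be 3, hence F = 3.
The 3 variables H, I, L are confined to {1, 6, 8}, which locks those values in; drop them from E, J, K.
That leaves J = 4. Remove 4 from E.
No further eliminations apply; E can still be any of 2, 7.

2, 7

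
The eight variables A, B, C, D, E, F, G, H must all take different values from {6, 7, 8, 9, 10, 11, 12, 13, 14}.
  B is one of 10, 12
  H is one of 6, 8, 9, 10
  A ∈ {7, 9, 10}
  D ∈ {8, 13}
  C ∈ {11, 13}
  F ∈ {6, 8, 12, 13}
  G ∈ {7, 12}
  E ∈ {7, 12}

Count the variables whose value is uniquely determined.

The 8 variables draw from only 8 values {6, 7, 8, 9, 10, 11, 12, 13}, so each is used; only C can be 11, hence C = 11.
The 2 variables E and G are confined to {7, 12}, which locks those values in; drop them from A, B, F.
That leaves B = 10. Eliminate 10 elsewhere: A, H.
A has just one choice, so A = 9. Remove 9 from H.
Determined: A=9, B=10, C=11. The other variables each still have more than one consistent value. That makes 3.

3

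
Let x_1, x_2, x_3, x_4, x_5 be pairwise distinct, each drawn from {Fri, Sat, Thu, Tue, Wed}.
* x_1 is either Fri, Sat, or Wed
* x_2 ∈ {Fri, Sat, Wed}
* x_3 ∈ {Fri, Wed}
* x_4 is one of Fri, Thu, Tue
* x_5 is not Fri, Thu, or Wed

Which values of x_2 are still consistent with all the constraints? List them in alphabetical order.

The 5 variables together cover exactly {Fri, Sat, Thu, Tue, Wed} — 5 values for 5 variables — and Thu appears only in x_4's list, so x_4 = Thu.
The 4 still-open variables together cover exactly {Fri, Sat, Tue, Wed} — 4 values for 4 variables — and Tue appears only in x_5's list, so x_5 = Tue.
No further eliminations apply; x_2 can still be any of Fri, Sat, Wed.

Fri, Sat, Wed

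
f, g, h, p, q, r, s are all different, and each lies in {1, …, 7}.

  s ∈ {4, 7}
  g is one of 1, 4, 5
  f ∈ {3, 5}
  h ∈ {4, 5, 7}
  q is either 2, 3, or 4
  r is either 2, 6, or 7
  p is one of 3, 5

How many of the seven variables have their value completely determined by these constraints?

3

Among the 7 variables, 1 fits only g (and all 7 values in {1, 2, 3, 4, 5, 6, 7} must be used), so g = 1.
Among the 6 still-open variables, 6 fits only r (and all 6 values in {2, 3, 4, 5, 6, 7} must be used), so r = 6.
Among the 5 still-open variables, 2 fits only q (and all 5 values in {2, 3, 4, 5, 7} must be used), so q = 2.
f and p between them cover only {3, 5} — a naked pair. Remove those values from h.
Determined: g=1, q=2, r=6. The other variables each still have more than one consistent value. That makes 3.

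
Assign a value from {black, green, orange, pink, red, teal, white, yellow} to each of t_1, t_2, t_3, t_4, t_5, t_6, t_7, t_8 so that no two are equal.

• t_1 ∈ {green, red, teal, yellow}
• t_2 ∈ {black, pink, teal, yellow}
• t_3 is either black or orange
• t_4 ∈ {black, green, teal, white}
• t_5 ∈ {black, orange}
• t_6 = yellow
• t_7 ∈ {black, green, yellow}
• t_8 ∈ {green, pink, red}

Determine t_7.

green

t_6 has just one choice, so t_6 = yellow. Eliminate yellow elsewhere: t_1, t_2, t_7.
Among the 7 still-open variables, white fits only t_4 (and all 7 values in {black, green, orange, pink, red, teal, white} must be used), so t_4 = white.
t_3 and t_5 share exactly the 2 values {black, orange}; by pigeonhole those values go to them, so strike black, orange from t_2, t_7.
So t_7 = green.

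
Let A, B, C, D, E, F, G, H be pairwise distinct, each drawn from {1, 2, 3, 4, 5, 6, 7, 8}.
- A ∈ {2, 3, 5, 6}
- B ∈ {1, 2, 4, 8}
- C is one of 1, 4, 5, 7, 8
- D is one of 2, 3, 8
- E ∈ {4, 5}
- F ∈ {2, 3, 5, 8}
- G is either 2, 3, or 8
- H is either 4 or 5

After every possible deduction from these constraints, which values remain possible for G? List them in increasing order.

2, 3, 8

The 8 variables together cover exactly {1, 2, 3, 4, 5, 6, 7, 8} — 8 values for 8 variables — and 6 appears only in A's list, so A = 6.
The 7 still-open variables draw from only 7 values {1, 2, 3, 4, 5, 7, 8}, so each is used; only C can be 7, hence C = 7.
The 6 still-open variables together cover exactly {1, 2, 3, 4, 5, 8} — 6 values for 6 variables — and 1 appears only in B's list, so B = 1.
E and H share exactly the 2 values {4, 5}; by pigeonhole those values go to them, so strike 4, 5 from F.
No further eliminations apply; G can still be any of 2, 3, 8.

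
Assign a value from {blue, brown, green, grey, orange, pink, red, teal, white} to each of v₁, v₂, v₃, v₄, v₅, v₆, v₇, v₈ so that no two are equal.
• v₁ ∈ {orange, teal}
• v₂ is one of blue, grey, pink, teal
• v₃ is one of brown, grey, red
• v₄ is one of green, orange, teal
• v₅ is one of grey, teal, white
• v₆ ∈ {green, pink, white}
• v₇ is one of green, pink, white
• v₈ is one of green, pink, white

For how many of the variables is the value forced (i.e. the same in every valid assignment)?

v₆, v₇, v₈ share exactly the 3 values {green, pink, white}; by pigeonhole those values go to them, so strike green, pink, white from v₂, v₄, v₅.
v₁ and v₄ share exactly the 2 values {orange, teal}; by pigeonhole those values go to them, so strike orange, teal from v₂, v₅.
v₅ has just one choice, so v₅ = grey. Remove grey from v₂, v₃.
v₂ must be blue (only option left).
Determined: v₂=blue, v₅=grey. The other variables each still have more than one consistent value. That makes 2.

2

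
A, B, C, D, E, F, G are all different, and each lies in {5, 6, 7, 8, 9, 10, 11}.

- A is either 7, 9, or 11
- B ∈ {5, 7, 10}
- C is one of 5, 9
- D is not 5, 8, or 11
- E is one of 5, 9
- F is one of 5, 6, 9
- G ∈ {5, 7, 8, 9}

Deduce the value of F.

Among the 7 variables, 8 fits only G (and all 7 values in {5, 6, 7, 8, 9, 10, 11} must be used), so G = 8.
The 6 still-open variables together cover exactly {5, 6, 7, 9, 10, 11} — 6 values for 6 variables — and 11 appears only in A's list, so A = 11.
The 2 variables C and E are confined to {5, 9}, which locks those values in; drop them from B, D, F.
So F = 6.

6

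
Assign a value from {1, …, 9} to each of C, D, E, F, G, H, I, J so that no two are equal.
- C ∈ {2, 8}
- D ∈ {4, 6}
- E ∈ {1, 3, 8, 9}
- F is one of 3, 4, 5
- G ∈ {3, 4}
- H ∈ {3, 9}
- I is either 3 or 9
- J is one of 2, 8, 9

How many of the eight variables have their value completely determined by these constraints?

The 8 variables together cover exactly {1, 2, 3, 4, 5, 6, 8, 9} — 8 values for 8 variables — and 1 appears only in E's list, so E = 1.
The 7 still-open variables draw from only 7 values {2, 3, 4, 5, 6, 8, 9}, so each is used; only F can be 5, hence F = 5.
The 6 still-open variables together cover exactly {2, 3, 4, 6, 8, 9} — 6 values for 6 variables — and 6 appears only in D's list, so D = 6.
The 5 still-open variables draw from only 5 values {2, 3, 4, 8, 9}, so each is used; only G can be 4, hence G = 4.
H and I share exactly the 2 values {3, 9}; by pigeonhole those values go to them, so strike 3, 9 from J.
Determined: D=6, E=1, F=5, G=4. The other variables each still have more than one consistent value. That makes 4.

4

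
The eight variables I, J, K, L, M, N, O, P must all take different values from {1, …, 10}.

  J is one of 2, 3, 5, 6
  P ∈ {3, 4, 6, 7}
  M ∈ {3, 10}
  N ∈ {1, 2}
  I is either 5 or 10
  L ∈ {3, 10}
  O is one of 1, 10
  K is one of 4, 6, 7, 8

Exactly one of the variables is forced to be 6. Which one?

J

The 2 variables L and M are confined to {3, 10}, which locks those values in; drop them from I, J, O, P.
That leaves I = 5. Remove 5 from J.
That leaves O = 1. So N can't be 1.
That leaves N = 2. So J can't be 2.
So 6 goes to J.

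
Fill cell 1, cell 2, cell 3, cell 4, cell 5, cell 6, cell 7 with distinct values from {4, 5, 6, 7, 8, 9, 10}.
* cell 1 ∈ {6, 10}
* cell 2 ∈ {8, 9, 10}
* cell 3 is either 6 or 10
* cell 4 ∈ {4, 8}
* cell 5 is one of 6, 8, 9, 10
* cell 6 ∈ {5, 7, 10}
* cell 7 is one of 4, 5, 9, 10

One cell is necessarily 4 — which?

cell 4

The 7 variables draw from only 7 values {4, 5, 6, 7, 8, 9, 10}, so each is used; only cell 6 can be 7, hence cell 6 = 7.
The 6 still-open variables together cover exactly {4, 5, 6, 8, 9, 10} — 6 values for 6 variables — and 5 appears only in cell 7's list, so cell 7 = 5.
The 5 still-open variables draw from only 5 values {4, 6, 8, 9, 10}, so each is used; only cell 4 can be 4, hence cell 4 = 4.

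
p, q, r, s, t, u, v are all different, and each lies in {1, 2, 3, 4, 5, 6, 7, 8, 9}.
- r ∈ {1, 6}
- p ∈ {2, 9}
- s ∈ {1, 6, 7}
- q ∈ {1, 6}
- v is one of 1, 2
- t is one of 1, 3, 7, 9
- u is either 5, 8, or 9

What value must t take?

3

The 2 variables q and r are confined to {1, 6}, which locks those values in; drop them from s, t, v.
s must be 7 (only option left). Eliminate 7 elsewhere: t.
v's domain is down to {2}, so v = 2. Eliminate 2 elsewhere: p.
p has just one choice, so p = 9. Strike 9 from t, u.
So t = 3.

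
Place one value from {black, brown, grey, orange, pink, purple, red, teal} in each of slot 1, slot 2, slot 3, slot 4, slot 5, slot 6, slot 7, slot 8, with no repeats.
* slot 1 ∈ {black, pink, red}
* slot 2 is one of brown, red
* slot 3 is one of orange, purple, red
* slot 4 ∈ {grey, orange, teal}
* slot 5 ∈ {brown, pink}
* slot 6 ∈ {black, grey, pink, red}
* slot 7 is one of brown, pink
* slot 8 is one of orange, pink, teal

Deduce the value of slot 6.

The 8 variables draw from only 8 values {black, brown, grey, orange, pink, purple, red, teal}, so each is used; only slot 3 can be purple, hence slot 3 = purple.
slot 5 and slot 7 share exactly the 2 values {brown, pink}; by pigeonhole those values go to them, so strike brown, pink from slot 1, slot 2, slot 6, slot 8.
slot 2 must be red (only option left). Remove red from slot 1, slot 6.
slot 1's domain is down to {black}, so slot 1 = black. So slot 6 can't be black.
So slot 6 = grey.

grey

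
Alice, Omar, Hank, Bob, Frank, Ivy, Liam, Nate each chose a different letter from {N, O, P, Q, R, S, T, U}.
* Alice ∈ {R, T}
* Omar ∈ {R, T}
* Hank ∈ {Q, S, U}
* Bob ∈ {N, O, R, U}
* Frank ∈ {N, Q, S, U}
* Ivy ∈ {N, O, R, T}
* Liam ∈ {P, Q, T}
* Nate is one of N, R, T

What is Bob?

The 8 variables together cover exactly {N, O, P, Q, R, S, T, U} — 8 values for 8 variables — and P appears only in Liam's list, so Liam = P.
Alice and Omar share exactly the 2 values {R, T}; by pigeonhole those values go to them, so strike R, T from Bob, Ivy, Nate.
Nate must be N (only option left). Remove N from Bob, Frank, Ivy.
That leaves Ivy = O. Strike O from Bob.
So Bob = U.

U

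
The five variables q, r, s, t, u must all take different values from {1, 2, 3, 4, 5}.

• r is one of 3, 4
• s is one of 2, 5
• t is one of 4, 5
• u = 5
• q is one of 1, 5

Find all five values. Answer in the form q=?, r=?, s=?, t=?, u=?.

u must be 5 (only option left). Eliminate 5 elsewhere: q, s, t.
That leaves q = 1.
s has just one choice, so s = 2.
That leaves t = 4. Eliminate 4 elsewhere: r.
That leaves r = 3.

q=1, r=3, s=2, t=4, u=5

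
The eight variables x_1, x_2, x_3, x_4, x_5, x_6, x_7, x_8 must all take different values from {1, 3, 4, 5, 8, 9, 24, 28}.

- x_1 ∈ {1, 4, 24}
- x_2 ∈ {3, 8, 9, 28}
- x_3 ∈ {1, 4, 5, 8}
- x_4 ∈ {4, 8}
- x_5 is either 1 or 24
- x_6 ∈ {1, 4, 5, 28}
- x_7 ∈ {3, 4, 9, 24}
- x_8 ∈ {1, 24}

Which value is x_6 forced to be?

The 2 variables x_5 and x_8 are confined to {1, 24}, which locks those values in; drop them from x_1, x_3, x_6, x_7.
x_1 has just one choice, so x_1 = 4. Remove 4 from x_3, x_4, x_6, x_7.
x_4's domain is down to {8}, so x_4 = 8. Remove 8 from x_2, x_3.
x_3's domain is down to {5}, so x_3 = 5. Strike 5 from x_6.
So x_6 = 28.

28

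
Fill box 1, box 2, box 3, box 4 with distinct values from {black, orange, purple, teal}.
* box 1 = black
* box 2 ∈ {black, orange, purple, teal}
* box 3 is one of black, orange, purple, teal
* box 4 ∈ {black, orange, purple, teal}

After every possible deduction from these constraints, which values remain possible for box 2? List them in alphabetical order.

box 1 has just one choice, so box 1 = black. Remove black from box 2, box 3, box 4.
No further eliminations apply; box 2 can still be any of orange, purple, teal.

orange, purple, teal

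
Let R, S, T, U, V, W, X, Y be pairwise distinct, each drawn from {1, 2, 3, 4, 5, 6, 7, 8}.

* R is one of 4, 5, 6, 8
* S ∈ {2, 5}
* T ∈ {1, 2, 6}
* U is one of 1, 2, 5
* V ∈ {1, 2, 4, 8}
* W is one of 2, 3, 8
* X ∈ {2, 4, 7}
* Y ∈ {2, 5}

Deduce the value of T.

6

The 8 variables together cover exactly {1, 2, 3, 4, 5, 6, 7, 8} — 8 values for 8 variables — and 3 appears only in W's list, so W = 3.
Among the 7 still-open variables, 7 fits only X (and all 7 values in {1, 2, 4, 5, 6, 7, 8} must be used), so X = 7.
S and Y between them cover only {2, 5} — a naked pair. Remove those values from R, T, U, V.
That leaves U = 1. So T, V can't be 1.
So T = 6.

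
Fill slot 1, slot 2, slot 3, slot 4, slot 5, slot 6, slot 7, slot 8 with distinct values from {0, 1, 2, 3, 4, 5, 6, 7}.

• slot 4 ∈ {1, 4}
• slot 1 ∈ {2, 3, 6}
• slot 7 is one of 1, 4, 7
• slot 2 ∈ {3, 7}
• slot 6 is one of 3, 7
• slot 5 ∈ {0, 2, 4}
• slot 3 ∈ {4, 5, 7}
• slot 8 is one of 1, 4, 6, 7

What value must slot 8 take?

6

The 8 variables draw from only 8 values {0, 1, 2, 3, 4, 5, 6, 7}, so each is used; only slot 5 can be 0, hence slot 5 = 0.
The 7 still-open variables draw from only 7 values {1, 2, 3, 4, 5, 6, 7}, so each is used; only slot 1 can be 2, hence slot 1 = 2.
The 6 still-open variables draw from only 6 values {1, 3, 4, 5, 6, 7}, so each is used; only slot 3 can be 5, hence slot 3 = 5.
Among the 5 still-open variables, 6 fits only slot 8 (and all 5 values in {1, 3, 4, 6, 7} must be used), so slot 8 = 6.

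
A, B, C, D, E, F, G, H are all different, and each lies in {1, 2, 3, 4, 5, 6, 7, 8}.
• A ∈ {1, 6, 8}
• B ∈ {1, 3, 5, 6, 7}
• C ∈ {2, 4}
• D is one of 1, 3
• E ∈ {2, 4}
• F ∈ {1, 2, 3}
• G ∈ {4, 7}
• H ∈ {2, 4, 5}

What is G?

7

The 8 variables draw from only 8 values {1, 2, 3, 4, 5, 6, 7, 8}, so each is used; only A can be 8, hence A = 8.
The 7 still-open variables draw from only 7 values {1, 2, 3, 4, 5, 6, 7}, so each is used; only B can be 6, hence B = 6.
The 6 still-open variables together cover exactly {1, 2, 3, 4, 5, 7} — 6 values for 6 variables — and 5 appears only in H's list, so H = 5.
The 5 still-open variables together cover exactly {1, 2, 3, 4, 7} — 5 values for 5 variables — and 7 appears only in G's list, so G = 7.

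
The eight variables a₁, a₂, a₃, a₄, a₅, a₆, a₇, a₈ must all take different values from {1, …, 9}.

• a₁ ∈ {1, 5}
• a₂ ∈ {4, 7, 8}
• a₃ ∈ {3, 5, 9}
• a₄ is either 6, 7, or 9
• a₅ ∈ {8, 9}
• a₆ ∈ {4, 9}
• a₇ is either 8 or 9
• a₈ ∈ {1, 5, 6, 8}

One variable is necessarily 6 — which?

The 8 variables together cover exactly {1, 3, 4, 5, 6, 7, 8, 9} — 8 values for 8 variables — and 3 appears only in a₃'s list, so a₃ = 3.
a₅ and a₇ between them cover only {8, 9} — a naked pair. Remove those values from a₂, a₄, a₆, a₈.
a₆ has just one choice, so a₆ = 4. Remove 4 from a₂.
a₂'s domain is down to {7}, so a₂ = 7. Strike 7 from a₄.
So 6 goes to a₄.

a₄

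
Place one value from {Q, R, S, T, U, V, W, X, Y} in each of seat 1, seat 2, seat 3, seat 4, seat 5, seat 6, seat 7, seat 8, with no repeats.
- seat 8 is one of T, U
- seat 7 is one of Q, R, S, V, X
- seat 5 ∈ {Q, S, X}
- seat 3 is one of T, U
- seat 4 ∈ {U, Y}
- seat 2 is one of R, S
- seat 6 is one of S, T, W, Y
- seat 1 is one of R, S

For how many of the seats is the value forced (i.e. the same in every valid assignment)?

seat 1 and seat 2 share exactly the 2 values {R, S}; by pigeonhole those values go to them, so strike R, S from seat 5, seat 6, seat 7.
seat 3 and seat 8 between them cover only {T, U} — a naked pair. Remove those values from seat 4, seat 6.
seat 4 has just one choice, so seat 4 = Y. Remove Y from seat 6.
seat 6 has just one choice, so seat 6 = W.
Determined: seat 4=Y, seat 6=W. The other seats each still have more than one consistent value. That makes 2.

2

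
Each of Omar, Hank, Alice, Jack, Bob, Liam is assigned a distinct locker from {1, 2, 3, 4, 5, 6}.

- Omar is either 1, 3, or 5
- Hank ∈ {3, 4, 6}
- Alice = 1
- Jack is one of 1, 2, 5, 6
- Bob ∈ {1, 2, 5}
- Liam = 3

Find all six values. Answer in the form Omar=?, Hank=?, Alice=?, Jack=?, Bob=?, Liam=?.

Omar=5, Hank=4, Alice=1, Jack=6, Bob=2, Liam=3

Alice has just one choice, so Alice = 1. Strike 1 from Omar, Jack, Bob.
That leaves Liam = 3. So Omar, Hank can't be 3.
Omar has just one choice, so Omar = 5. Remove 5 from Jack, Bob.
Bob's domain is down to {2}, so Bob = 2. Strike 2 from Jack.
That leaves Jack = 6. Remove 6 from Hank.
Hank has just one choice, so Hank = 4.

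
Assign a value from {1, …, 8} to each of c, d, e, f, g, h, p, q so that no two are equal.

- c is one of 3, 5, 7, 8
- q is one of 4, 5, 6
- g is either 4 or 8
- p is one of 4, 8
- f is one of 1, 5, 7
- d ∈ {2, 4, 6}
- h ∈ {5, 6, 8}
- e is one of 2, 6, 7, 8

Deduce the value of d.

The 8 variables draw from only 8 values {1, 2, 3, 4, 5, 6, 7, 8}, so each is used; only f can be 1, hence f = 1.
The 7 still-open variables together cover exactly {2, 3, 4, 5, 6, 7, 8} — 7 values for 7 variables — and 3 appears only in c's list, so c = 3.
The 6 still-open variables together cover exactly {2, 4, 5, 6, 7, 8} — 6 values for 6 variables — and 7 appears only in e's list, so e = 7.
Among the 5 still-open variables, 2 fits only d (and all 5 values in {2, 4, 5, 6, 8} must be used), so d = 2.

2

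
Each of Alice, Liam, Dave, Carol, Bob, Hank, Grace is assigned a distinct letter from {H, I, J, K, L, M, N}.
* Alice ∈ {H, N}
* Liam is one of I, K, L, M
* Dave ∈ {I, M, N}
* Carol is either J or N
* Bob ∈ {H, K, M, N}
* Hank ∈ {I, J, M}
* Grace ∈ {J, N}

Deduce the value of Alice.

H

Among the 7 variables, L fits only Liam (and all 7 values in {H, I, J, K, L, M, N} must be used), so Liam = L.
The 6 still-open variables draw from only 6 values {H, I, J, K, M, N}, so each is used; only Bob can be K, hence Bob = K.
The 5 still-open variables draw from only 5 values {H, I, J, M, N}, so each is used; only Alice can be H, hence Alice = H.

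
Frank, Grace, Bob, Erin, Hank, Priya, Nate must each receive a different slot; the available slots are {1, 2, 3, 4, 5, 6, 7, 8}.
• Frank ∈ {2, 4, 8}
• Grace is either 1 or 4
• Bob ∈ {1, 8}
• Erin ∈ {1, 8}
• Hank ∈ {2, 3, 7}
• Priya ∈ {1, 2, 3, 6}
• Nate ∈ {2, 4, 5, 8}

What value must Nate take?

Bob and Erin share exactly the 2 values {1, 8}; by pigeonhole those values go to them, so strike 1, 8 from Frank, Grace, Priya, Nate.
That leaves Grace = 4. Strike 4 from Frank, Nate.
That leaves Frank = 2. Strike 2 from Hank, Priya, Nate.
So Nate = 5.

5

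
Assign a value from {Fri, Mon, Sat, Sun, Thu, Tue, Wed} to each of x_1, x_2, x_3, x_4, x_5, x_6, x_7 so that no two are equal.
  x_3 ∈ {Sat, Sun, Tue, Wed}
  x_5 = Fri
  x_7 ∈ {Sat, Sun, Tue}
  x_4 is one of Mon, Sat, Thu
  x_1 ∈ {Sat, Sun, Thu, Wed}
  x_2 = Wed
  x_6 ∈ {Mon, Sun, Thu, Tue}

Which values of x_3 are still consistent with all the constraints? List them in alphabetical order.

x_2's domain is down to {Wed}, so x_2 = Wed. Strike Wed from x_1, x_3.
x_5's domain is down to {Fri}, so x_5 = Fri.
No further eliminations apply; x_3 can still be any of Sat, Sun, Tue.

Sat, Sun, Tue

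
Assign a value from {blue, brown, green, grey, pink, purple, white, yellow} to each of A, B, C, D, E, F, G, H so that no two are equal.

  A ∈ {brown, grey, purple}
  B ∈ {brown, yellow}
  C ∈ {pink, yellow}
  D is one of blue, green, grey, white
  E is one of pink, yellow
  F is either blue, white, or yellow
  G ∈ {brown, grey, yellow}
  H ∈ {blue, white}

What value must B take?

brown

The 8 variables together cover exactly {blue, brown, green, grey, pink, purple, white, yellow} — 8 values for 8 variables — and green appears only in D's list, so D = green.
The 7 still-open variables draw from only 7 values {blue, brown, grey, pink, purple, white, yellow}, so each is used; only A can be purple, hence A = purple.
Among the 6 still-open variables, grey fits only G (and all 6 values in {blue, brown, grey, pink, white, yellow} must be used), so G = grey.
Among the 5 still-open variables, brown fits only B (and all 5 values in {blue, brown, pink, white, yellow} must be used), so B = brown.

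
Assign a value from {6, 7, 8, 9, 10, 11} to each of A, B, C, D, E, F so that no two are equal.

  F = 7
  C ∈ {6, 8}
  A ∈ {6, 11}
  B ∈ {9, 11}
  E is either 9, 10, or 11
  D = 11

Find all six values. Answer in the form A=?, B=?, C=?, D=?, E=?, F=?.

D's domain is down to {11}, so D = 11. Remove 11 from A, B, E.
That leaves F = 7.
A's domain is down to {6}, so A = 6. Remove 6 from C.
That leaves B = 9. Strike 9 from E.
C's domain is down to {8}, so C = 8.
E must be 10 (only option left).

A=6, B=9, C=8, D=11, E=10, F=7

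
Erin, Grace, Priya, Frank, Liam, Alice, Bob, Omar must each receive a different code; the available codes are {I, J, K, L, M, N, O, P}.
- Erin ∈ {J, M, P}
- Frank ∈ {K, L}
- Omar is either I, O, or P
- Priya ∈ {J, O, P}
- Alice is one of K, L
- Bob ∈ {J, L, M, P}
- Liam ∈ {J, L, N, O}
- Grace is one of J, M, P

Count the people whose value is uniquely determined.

Among the 8 variables, I fits only Omar (and all 8 values in {I, J, K, L, M, N, O, P} must be used), so Omar = I.
The 7 still-open variables draw from only 7 values {J, K, L, M, N, O, P}, so each is used; only Liam can be N, hence Liam = N.
Among the 6 still-open variables, O fits only Priya (and all 6 values in {J, K, L, M, O, P} must be used), so Priya = O.
The 2 variables Frank and Alice are confined to {K, L}, which locks those values in; drop them from Bob.
Determined: Priya=O, Liam=N, Omar=I. The other people each still have more than one consistent value. That makes 3.

3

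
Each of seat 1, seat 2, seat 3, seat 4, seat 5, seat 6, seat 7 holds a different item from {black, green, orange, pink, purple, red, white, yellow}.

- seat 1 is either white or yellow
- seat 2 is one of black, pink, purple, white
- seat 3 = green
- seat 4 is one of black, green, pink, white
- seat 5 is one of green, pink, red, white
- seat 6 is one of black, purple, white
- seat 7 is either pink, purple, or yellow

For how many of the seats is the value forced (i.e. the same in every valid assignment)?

2

seat 3's domain is down to {green}, so seat 3 = green. Eliminate green elsewhere: seat 4, seat 5.
Among the 6 still-open variables, red fits only seat 5 (and all 6 values in {black, pink, purple, red, white, yellow} must be used), so seat 5 = red.
Determined: seat 3=green, seat 5=red. The other seats each still have more than one consistent value. That makes 2.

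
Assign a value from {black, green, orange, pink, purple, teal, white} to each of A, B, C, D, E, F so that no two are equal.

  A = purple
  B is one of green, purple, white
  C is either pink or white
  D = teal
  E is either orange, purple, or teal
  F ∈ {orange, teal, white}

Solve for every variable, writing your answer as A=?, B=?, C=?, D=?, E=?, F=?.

A's domain is down to {purple}, so A = purple. So B, E can't be purple.
D's domain is down to {teal}, so D = teal. So E, F can't be teal.
E has just one choice, so E = orange. Eliminate orange elsewhere: F.
F's domain is down to {white}, so F = white. So B, C can't be white.
B must be green (only option left).
C's domain is down to {pink}, so C = pink.

A=purple, B=green, C=pink, D=teal, E=orange, F=white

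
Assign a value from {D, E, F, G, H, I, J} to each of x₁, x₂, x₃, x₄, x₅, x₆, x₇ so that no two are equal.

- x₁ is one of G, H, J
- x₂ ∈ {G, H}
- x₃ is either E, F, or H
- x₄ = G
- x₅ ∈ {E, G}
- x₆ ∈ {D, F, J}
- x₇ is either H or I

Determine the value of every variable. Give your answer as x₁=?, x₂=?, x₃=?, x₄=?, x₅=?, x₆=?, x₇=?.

x₄'s domain is down to {G}, so x₄ = G. So x₁, x₂, x₅ can't be G.
x₅'s domain is down to {E}, so x₅ = E. So x₃ can't be E.
That leaves x₂ = H. Strike H from x₁, x₃, x₇.
x₃ must be F (only option left). Remove F from x₆.
x₇ has just one choice, so x₇ = I.
x₁ must be J (only option left). Remove J from x₆.
x₆ has just one choice, so x₆ = D.

x₁=J, x₂=H, x₃=F, x₄=G, x₅=E, x₆=D, x₇=I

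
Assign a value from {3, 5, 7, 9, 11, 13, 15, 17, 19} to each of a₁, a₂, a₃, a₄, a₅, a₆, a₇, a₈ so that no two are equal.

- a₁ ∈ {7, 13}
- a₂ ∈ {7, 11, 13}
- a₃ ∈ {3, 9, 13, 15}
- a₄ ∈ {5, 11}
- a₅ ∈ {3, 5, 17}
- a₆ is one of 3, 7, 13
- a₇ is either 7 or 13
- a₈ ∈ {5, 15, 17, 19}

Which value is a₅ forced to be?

17

a₁ and a₇ between them cover only {7, 13} — a naked pair. Remove those values from a₂, a₃, a₆.
a₂ must be 11 (only option left). Remove 11 from a₄.
a₄ must be 5 (only option left). Remove 5 from a₅, a₈.
That leaves a₆ = 3. Eliminate 3 elsewhere: a₃, a₅.
So a₅ = 17.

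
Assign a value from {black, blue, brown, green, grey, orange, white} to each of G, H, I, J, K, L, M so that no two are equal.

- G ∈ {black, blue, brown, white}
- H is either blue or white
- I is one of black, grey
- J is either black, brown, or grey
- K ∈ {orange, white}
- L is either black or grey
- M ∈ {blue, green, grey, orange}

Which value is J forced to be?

brown

The 7 variables together cover exactly {black, blue, brown, green, grey, orange, white} — 7 values for 7 variables — and green appears only in M's list, so M = green.
The 6 still-open variables draw from only 6 values {black, blue, brown, grey, orange, white}, so each is used; only K can be orange, hence K = orange.
The 2 variables I and L are confined to {black, grey}, which locks those values in; drop them from G, J.
So J = brown.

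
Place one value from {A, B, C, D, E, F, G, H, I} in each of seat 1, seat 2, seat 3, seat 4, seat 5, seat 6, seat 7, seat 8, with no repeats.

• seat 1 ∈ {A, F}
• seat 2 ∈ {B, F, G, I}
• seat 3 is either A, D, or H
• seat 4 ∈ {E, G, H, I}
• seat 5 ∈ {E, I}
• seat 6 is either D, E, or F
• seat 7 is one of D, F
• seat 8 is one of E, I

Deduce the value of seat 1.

The 8 variables together cover exactly {A, B, D, E, F, G, H, I} — 8 values for 8 variables — and B appears only in seat 2's list, so seat 2 = B.
The 7 still-open variables together cover exactly {A, D, E, F, G, H, I} — 7 values for 7 variables — and G appears only in seat 4's list, so seat 4 = G.
The 6 still-open variables draw from only 6 values {A, D, E, F, H, I}, so each is used; only seat 3 can be H, hence seat 3 = H.
The 5 still-open variables together cover exactly {A, D, E, F, I} — 5 values for 5 variables — and A appears only in seat 1's list, so seat 1 = A.

A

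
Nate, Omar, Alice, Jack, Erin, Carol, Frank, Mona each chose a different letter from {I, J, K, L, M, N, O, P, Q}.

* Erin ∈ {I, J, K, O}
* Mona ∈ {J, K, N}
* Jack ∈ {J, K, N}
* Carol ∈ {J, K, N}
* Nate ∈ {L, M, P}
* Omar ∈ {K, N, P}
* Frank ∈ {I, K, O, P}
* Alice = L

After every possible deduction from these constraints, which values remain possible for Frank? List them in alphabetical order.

I, O

Alice has just one choice, so Alice = L. Eliminate L elsewhere: Nate.
The 7 still-open variables together cover exactly {I, J, K, M, N, O, P} — 7 values for 7 variables — and M appears only in Nate's list, so Nate = M.
Jack, Carol, Mona share exactly the 3 values {J, K, N}; by pigeonhole those values go to them, so strike J, K, N from Omar, Erin, Frank.
Omar has just one choice, so Omar = P. Eliminate P elsewhere: Frank.
No further eliminations apply; Frank can still be any of I, O.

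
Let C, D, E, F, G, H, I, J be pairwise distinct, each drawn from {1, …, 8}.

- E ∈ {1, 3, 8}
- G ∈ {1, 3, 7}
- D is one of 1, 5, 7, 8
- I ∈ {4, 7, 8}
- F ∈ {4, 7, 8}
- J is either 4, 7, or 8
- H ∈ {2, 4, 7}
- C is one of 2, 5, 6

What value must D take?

The 8 variables draw from only 8 values {1, 2, 3, 4, 5, 6, 7, 8}, so each is used; only C can be 6, hence C = 6.
Among the 7 still-open variables, 2 fits only H (and all 7 values in {1, 2, 3, 4, 5, 7, 8} must be used), so H = 2.
The 6 still-open variables draw from only 6 values {1, 3, 4, 5, 7, 8}, so each is used; only D can be 5, hence D = 5.

5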